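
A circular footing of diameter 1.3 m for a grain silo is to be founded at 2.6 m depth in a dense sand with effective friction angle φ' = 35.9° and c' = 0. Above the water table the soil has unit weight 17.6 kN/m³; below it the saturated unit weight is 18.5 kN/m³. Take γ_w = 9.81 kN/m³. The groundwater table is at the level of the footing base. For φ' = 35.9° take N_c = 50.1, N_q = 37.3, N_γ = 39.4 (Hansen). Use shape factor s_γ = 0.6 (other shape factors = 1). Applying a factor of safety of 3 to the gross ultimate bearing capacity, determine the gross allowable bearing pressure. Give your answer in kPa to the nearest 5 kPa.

q_all ≈ 615 kPa

Overburden at base level: q = 17.6 × 2.6 = 45.76 kPa.
Below the base the soil is submerged, so the ½γBN_γ term uses γ' = 18.5 − 9.81 = 8.69 kN/m³.
Surcharge term q·N_q = 45.76 × 37.3 = 1706.8 kPa; self-weight term 0.5·γ·B·N_γ·s_γ = 0.5 × 8.69 × 1.3 × 39.4 × 0.6 = 133.53 kPa.
q_ult = 1706.8 + 133.53 = 1840.4 kPa.
q_all = q_ult / FS = 1840.4 / 3 = 613.46 kPa.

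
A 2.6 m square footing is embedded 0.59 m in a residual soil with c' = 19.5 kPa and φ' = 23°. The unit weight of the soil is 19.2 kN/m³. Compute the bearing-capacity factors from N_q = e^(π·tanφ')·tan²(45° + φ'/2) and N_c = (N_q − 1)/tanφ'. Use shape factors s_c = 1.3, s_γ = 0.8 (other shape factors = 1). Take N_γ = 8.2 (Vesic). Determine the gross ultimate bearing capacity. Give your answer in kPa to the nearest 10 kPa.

q_ult ≈ 720 kPa

tan23° = 0.4245, so N_q = e^(π×0.4245)·tan²(56.5°) = 3.794 × 2.283 = 8.66.
N_c = (8.66 − 1)/tan23° = 18.05.
Overburden at base level: q = 19.2 × 0.59 = 11.328 kPa.
Cohesion term c·N_c·s_c = 19.5 × 18.049 × 1.3 = 457.53 kPa; surcharge term q·N_q = 11.328 × 8.6612 = 98.114 kPa; self-weight term 0.5·γ·B·N_γ·s_γ = 0.5 × 19.2 × 2.6 × 8.2 × 0.8 = 163.74 kPa.
q_ult = 457.53 + 98.114 + 163.74 = 719.38 kPa.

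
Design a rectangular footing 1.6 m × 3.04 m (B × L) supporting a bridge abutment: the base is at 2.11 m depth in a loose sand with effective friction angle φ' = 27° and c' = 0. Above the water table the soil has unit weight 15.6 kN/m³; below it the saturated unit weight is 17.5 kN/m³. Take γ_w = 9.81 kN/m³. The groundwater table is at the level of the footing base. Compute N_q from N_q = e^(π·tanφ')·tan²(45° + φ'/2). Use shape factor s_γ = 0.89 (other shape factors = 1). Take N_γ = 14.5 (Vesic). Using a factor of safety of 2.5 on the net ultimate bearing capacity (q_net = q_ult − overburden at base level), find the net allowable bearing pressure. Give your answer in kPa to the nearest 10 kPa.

q_all(net) ≈ 190 kPa

N_q = e^(π·tan27°)·tan²(58.5°) = 13.2.
Overburden at base level: q = 15.6 × 2.11 = 32.916 kPa.
Below the base the soil is submerged, so the ½γBN_γ term uses γ' = 17.5 − 9.81 = 7.69 kN/m³.
Surcharge term q·N_q = 32.916 × 13.199 = 434.46 kPa; self-weight term 0.5·γ·B·N_γ·s_γ = 0.5 × 7.69 × 1.6 × 14.5 × 0.89 = 79.392 kPa.
q_ult = 434.46 + 79.392 = 513.85 kPa.
q_net = 513.85 − 32.916 = 480.94 kPa.
q_all(net) = 480.94 / 2.5 = 192.38 kPa.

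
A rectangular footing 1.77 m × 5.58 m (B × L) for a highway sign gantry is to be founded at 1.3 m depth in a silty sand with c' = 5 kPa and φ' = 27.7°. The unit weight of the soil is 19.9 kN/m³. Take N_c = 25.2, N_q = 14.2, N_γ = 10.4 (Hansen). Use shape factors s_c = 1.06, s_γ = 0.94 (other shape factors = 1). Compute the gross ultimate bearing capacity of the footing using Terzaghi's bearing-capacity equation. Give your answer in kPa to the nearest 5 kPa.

q_ult ≈ 675 kPa

Overburden at base level: q = 19.9 × 1.3 = 25.87 kPa.
Cohesion term c·N_c·s_c = 5 × 25.2 × 1.06 = 133.56 kPa; surcharge term q·N_q = 25.87 × 14.2 = 367.35 kPa; self-weight term 0.5·γ·B·N_γ·s_γ = 0.5 × 19.9 × 1.77 × 10.4 × 0.94 = 172.17 kPa.
q_ult = 133.56 + 367.35 + 172.17 = 673.08 kPa.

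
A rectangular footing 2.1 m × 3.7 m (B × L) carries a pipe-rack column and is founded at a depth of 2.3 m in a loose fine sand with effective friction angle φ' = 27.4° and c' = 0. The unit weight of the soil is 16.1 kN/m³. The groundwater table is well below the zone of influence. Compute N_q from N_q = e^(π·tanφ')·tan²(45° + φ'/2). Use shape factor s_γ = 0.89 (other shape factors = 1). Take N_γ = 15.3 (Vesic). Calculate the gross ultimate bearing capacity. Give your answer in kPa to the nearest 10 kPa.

q_ult ≈ 740 kPa

tan27.4° = 0.5184, so N_q = e^(π×0.5184)·tan²(58.7°) = 5.096 × 2.705 = 13.78.
Overburden at base level: q = 16.1 × 2.3 = 37.03 kPa.
Surcharge term q·N_q = 37.03 × 13.785 = 510.46 kPa; self-weight term 0.5·γ·B·N_γ·s_γ = 0.5 × 16.1 × 2.1 × 15.3 × 0.89 = 230.2 kPa.
q_ult = 510.46 + 230.2 = 740.65 kPa.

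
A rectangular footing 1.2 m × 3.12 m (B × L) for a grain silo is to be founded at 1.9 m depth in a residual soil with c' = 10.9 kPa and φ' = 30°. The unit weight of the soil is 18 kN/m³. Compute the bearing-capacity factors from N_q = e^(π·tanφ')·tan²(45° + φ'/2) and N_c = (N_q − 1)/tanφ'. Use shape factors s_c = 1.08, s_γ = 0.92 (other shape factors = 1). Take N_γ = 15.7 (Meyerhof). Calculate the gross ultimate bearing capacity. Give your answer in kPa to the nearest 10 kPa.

tan30° = 0.5774, so N_q = e^(π×0.5774)·tan²(60°) = 6.134 × 3.0 = 18.4.
N_c = (18.4 − 1)/tan30° = 30.14.
q = γ·D_f = 18 × 1.9 = 34.2 kPa.
c·N_c·s_c = 10.9 × 30.14 × 1.08 = 354.8 kPa
q·N_q = 34.2 × 18.401 = 629.32 kPa
0.5·γ·B·N_γ·s_γ = 0.5 × 18 × 1.2 × 15.7 × 0.92 = 156 kPa
q_ult = 354.8 + 629.32 + 156 = 1140.1 kPa.

q_ult ≈ 1140 kPa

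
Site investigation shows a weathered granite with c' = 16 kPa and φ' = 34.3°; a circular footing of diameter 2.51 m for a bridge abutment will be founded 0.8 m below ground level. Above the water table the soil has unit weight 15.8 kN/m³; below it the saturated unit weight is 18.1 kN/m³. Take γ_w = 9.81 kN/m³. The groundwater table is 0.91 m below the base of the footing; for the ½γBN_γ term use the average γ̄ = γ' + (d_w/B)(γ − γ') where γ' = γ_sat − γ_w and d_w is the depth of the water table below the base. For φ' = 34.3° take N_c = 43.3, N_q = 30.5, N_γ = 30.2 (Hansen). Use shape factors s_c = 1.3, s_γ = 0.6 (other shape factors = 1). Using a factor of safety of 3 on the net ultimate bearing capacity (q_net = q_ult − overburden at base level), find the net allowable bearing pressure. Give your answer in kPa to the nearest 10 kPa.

Overburden at base level: q = 15.8 × 0.8 = 12.64 kPa.
The water table is 0.91 m below the base (< B = 2.51 m), so the ½γBN_γ term uses γ̄ = γ' + (d_w/B)(γ − γ') = 8.29 + (0.91/2.51)(15.8 − 8.29) = 11.013 kN/m³.
Cohesion term c·N_c·s_c = 16 × 43.3 × 1.3 = 900.64 kPa; surcharge term q·N_q = 12.64 × 30.5 = 385.52 kPa; self-weight term 0.5·γ·B·N_γ·s_γ = 0.5 × 11.013 × 2.51 × 30.2 × 0.6 = 250.44 kPa.
q_ult = 900.64 + 385.52 + 250.44 = 1536.6 kPa.
q_net = 1536.6 − 12.64 = 1524 kPa.
q_all(net) = 1524 / 3 = 507.99 kPa.

q_all(net) ≈ 510 kPa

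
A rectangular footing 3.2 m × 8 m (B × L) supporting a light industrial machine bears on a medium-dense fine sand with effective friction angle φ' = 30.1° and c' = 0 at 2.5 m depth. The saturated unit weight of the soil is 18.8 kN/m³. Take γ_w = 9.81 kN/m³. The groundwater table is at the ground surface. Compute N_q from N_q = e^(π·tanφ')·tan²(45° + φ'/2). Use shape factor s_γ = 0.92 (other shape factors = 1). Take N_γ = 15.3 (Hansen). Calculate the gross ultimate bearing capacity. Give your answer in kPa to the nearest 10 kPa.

tan30.1° = 0.5797, so N_q = e^(π×0.5797)·tan²(60.05°) = 6.179 × 3.012 = 18.61.
Water table at ground surface, so effective unit weight γ' = 18.8 − 9.81 = 8.99 kN/m³ is used throughout; overburden q = 8.99 × 2.5 = 22.475 kPa; the same γ' applies in the ½γBN_γ term.
Surcharge term q·N_q = 22.475 × 18.611 = 418.29 kPa; self-weight term 0.5·γ·B·N_γ·s_γ = 0.5 × 8.99 × 3.2 × 15.3 × 0.92 = 202.47 kPa.
q_ult = 418.29 + 202.47 = 620.76 kPa.

q_ult ≈ 620 kPa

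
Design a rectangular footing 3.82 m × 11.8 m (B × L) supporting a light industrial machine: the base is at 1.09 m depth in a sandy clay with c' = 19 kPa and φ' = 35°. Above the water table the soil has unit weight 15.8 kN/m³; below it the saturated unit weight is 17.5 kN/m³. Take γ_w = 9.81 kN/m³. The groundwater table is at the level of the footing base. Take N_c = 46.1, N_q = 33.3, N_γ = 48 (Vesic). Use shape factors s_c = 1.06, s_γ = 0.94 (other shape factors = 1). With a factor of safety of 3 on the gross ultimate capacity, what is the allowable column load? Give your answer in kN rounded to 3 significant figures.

P_all ≈ 32500 kN

q = γ·D_f = 15.8 × 1.09 = 17.222 kPa.
For the ½γBN_γ term take γ' = 17.5 − 9.81 = 7.69 kN/m³ (soil below base is submerged).
c·N_c·s_c = 19 × 46.1 × 1.06 = 928.45 kPa
q·N_q = 17.222 × 33.3 = 573.49 kPa
0.5·γ·B·N_γ·s_γ = 0.5 × 7.69 × 3.82 × 48 × 0.94 = 662.72 kPa
q_ult = 928.45 + 573.49 + 662.72 = 2164.7 kPa.
Gross allowable pressure q_all = 2164.7 / 3 = 721.55 kPa.
Footing area = 45.076 m², so allowable column load = 721.55 × 45.076 = 32525 kN.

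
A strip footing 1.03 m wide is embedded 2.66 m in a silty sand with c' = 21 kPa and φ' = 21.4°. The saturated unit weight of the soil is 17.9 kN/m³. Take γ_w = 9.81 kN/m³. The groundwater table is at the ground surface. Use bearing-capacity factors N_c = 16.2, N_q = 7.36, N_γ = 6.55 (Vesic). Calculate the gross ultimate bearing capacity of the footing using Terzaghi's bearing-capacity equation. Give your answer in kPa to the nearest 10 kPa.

γ' = 17.9 − 9.81 = 8.09 kN/m³ (submerged throughout). q = 8.09 × 2.66 = 21.519 kPa; the same γ' applies in the ½γBN_γ term.
c·N_c = 21 × 16.2 = 340.2 kPa
q·N_q = 21.519 × 7.36 = 158.38 kPa
0.5·γ·B·N_γ = 0.5 × 8.09 × 1.03 × 6.55 = 27.29 kPa
q_ult = 340.2 + 158.38 + 27.29 = 525.87 kPa.

q_ult ≈ 530 kPa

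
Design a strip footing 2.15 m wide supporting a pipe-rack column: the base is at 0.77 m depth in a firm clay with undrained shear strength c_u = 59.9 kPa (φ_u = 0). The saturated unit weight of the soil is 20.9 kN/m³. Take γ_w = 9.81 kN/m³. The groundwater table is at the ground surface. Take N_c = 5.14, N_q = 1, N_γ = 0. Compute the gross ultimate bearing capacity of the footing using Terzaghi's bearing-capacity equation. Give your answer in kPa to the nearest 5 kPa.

q_ult ≈ 315 kPa

With the water table at the surface the whole profile is submerged: γ' = 20.9 − 9.81 = 11.09 kN/m³, so q = γ'·D_f = 8.5393 kPa.
q_ult = c·N_c + q·N_q
     = 59.9 × 5.14 + 8.5393 × 1
     = 307.89 + 8.5393 = 316.43 kPa.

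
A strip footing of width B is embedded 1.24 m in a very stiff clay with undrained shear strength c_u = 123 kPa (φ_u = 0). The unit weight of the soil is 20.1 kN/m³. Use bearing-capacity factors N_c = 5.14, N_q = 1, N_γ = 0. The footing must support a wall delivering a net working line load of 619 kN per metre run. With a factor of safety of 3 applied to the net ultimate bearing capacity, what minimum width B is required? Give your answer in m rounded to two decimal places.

q = γ·D_f = 20.1 × 1.24 = 24.924 kPa.
c·N_c = 123 × 5.14 = 632.22 kPa
q·N_q = 24.924 × 1 = 24.924 kPa
q_ult = 632.22 + 24.924 = 657.14 kPa.
For φ = 0 the ½γBN_γ term vanishes, so q_ult is independent of B. q_net = 657.14 − 24.924 = 632.22 kPa; q_all(net) = 632.22/3 = 210.74 kPa.
Required width B = w / q_all(net) = 619 / 210.74 = 2.937 m.

B = 2.94 m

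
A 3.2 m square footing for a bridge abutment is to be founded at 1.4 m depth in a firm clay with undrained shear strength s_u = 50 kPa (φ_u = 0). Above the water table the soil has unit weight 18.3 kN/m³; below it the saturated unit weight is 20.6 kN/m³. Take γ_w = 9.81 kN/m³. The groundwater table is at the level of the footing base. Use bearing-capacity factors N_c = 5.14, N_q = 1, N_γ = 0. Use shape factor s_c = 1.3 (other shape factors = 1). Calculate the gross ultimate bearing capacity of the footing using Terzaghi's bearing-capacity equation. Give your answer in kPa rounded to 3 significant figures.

Effective surcharge at the founding depth q = γ·D_f = 18.3 × 1.4 = 25.62 kPa.
q_ult = c·N_c·s_c + q·N_q
     = 50 × 5.14 × 1.3 + 25.62 × 1
     = 334.1 + 25.62 = 359.72 kPa.

q_ult ≈ 360 kPa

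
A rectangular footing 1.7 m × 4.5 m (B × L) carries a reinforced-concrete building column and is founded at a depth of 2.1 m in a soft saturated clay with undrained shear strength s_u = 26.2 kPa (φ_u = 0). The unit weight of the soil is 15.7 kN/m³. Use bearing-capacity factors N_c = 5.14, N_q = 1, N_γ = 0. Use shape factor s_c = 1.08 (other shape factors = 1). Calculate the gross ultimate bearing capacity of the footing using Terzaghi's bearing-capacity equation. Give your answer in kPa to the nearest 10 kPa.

Effective surcharge at the founding depth q = γ·D_f = 15.7 × 2.1 = 32.97 kPa.
q_ult = c·N_c·s_c + q·N_q
     = 26.2 × 5.14 × 1.08 + 32.97 × 1
     = 145.44 + 32.97 = 178.41 kPa.

q_ult ≈ 180 kPa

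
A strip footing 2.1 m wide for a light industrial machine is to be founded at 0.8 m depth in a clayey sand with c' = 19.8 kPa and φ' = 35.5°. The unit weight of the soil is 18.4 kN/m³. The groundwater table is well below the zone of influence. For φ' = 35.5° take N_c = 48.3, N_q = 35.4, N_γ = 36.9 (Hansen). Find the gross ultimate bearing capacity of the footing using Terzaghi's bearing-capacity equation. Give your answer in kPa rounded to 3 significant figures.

q_ult ≈ 2190 kPa

q = γ·D_f = 18.4 × 0.8 = 14.72 kPa.
c·N_c = 19.8 × 48.3 = 956.34 kPa
q·N_q = 14.72 × 35.4 = 521.09 kPa
0.5·γ·B·N_γ = 0.5 × 18.4 × 2.1 × 36.9 = 712.91 kPa
q_ult = 956.34 + 521.09 + 712.91 = 2190.3 kPa.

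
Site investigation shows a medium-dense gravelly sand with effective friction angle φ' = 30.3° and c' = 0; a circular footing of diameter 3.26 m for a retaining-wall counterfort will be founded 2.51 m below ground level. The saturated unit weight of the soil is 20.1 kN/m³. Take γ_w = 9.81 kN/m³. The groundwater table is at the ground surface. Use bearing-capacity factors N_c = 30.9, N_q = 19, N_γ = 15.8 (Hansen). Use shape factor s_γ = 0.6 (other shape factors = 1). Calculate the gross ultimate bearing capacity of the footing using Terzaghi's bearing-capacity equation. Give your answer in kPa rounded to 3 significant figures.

q_ult ≈ 650 kPa

Water table at ground surface, so effective unit weight γ' = 20.1 − 9.81 = 10.29 kN/m³ is used throughout; overburden q = 10.29 × 2.51 = 25.828 kPa; the same γ' applies in the ½γBN_γ term.
Surcharge term q·N_q = 25.828 × 19 = 490.73 kPa; self-weight term 0.5·γ·B·N_γ·s_γ = 0.5 × 10.29 × 3.26 × 15.8 × 0.6 = 159.01 kPa.
q_ult = 490.73 + 159.01 = 649.74 kPa.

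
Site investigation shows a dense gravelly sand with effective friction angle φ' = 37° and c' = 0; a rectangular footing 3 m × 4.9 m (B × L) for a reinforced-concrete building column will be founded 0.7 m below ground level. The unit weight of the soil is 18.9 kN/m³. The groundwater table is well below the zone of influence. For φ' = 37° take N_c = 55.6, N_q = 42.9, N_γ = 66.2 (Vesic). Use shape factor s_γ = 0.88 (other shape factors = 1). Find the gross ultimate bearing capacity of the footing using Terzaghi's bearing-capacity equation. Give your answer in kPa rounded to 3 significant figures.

Overburden at base level: q = 18.9 × 0.7 = 13.23 kPa.
Surcharge term q·N_q = 13.23 × 42.9 = 567.57 kPa; self-weight term 0.5·γ·B·N_γ·s_γ = 0.5 × 18.9 × 3 × 66.2 × 0.88 = 1651.6 kPa.
q_ult = 567.57 + 1651.6 = 2219.1 kPa.

q_ult ≈ 2220 kPa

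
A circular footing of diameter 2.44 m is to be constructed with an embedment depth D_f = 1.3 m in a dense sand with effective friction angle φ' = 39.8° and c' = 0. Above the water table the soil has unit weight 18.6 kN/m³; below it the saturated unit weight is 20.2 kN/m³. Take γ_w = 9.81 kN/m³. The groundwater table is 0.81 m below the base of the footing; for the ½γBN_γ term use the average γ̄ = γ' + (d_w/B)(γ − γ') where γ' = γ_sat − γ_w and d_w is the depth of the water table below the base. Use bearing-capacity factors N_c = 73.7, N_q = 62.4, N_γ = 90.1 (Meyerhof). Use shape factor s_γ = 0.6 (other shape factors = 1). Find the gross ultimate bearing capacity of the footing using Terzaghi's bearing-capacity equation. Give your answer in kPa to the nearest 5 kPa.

q_ult ≈ 2375 kPa

Overburden at base level: q = 18.6 × 1.3 = 24.18 kPa.
The water table is 0.81 m below the base (< B = 2.44 m), so the ½γBN_γ term uses γ̄ = γ' + (d_w/B)(γ − γ') = 10.39 + (0.81/2.44)(18.6 − 10.39) = 13.115 kN/m³.
Surcharge term q·N_q = 24.18 × 62.4 = 1508.8 kPa; self-weight term 0.5·γ·B·N_γ·s_γ = 0.5 × 13.115 × 2.44 × 90.1 × 0.6 = 865.01 kPa.
q_ult = 1508.8 + 865.01 = 2373.8 kPa.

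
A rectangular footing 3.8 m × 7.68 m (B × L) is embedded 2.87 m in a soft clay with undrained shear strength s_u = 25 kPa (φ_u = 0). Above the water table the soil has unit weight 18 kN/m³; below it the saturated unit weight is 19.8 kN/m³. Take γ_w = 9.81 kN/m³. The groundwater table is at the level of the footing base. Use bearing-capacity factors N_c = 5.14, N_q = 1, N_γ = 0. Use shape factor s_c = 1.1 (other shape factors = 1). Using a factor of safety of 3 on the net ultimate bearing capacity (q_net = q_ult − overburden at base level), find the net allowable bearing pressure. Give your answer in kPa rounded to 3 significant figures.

q_all(net) ≈ 47.1 kPa

Effective surcharge at the founding depth q = γ·D_f = 18 × 2.87 = 51.66 kPa.
q_ult = c·N_c·s_c + q·N_q
     = 25 × 5.14 × 1.1 + 51.66 × 1
     = 141.35 + 51.66 = 193.01 kPa.
q_net = 193.01 − 51.66 = 141.35 kPa.
q_all(net) = 141.35 / 3 = 47.117 kPa.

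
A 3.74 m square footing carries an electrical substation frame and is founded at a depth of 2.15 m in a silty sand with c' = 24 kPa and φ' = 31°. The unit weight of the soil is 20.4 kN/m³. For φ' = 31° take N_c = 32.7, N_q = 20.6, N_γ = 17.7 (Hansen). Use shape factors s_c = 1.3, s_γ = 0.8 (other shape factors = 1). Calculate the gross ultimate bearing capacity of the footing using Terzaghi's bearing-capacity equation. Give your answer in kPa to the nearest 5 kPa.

q = γ·D_f = 20.4 × 2.15 = 43.86 kPa.
c·N_c·s_c = 24 × 32.7 × 1.3 = 1020.2 kPa
q·N_q = 43.86 × 20.6 = 903.52 kPa
0.5·γ·B·N_γ·s_γ = 0.5 × 20.4 × 3.74 × 17.7 × 0.8 = 540.18 kPa
q_ult = 1020.2 + 903.52 + 540.18 = 2463.9 kPa.

q_ult ≈ 2465 kPa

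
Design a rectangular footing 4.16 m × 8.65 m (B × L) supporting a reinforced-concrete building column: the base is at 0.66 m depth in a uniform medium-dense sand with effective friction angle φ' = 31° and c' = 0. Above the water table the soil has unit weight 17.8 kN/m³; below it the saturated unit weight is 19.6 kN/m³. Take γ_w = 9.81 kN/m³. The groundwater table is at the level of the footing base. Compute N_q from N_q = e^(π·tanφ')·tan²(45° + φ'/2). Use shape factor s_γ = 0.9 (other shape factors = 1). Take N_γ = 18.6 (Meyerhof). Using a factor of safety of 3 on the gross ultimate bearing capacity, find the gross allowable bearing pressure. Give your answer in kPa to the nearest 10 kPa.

N_q = e^(π·tan31°)·tan²(60.5°) = 20.63.
q = γ·D_f = 17.8 × 0.66 = 11.748 kPa.
For the ½γBN_γ term take γ' = 19.6 − 9.81 = 9.79 kN/m³ (soil below base is submerged).
q·N_q = 11.748 × 20.631 = 242.37 kPa
0.5·γ·B·N_γ·s_γ = 0.5 × 9.79 × 4.16 × 18.6 × 0.9 = 340.88 kPa
q_ult = 242.37 + 340.88 = 583.25 kPa.
q_all = 583.25 / 3 = 194.42 kPa.

q_all ≈ 190 kPa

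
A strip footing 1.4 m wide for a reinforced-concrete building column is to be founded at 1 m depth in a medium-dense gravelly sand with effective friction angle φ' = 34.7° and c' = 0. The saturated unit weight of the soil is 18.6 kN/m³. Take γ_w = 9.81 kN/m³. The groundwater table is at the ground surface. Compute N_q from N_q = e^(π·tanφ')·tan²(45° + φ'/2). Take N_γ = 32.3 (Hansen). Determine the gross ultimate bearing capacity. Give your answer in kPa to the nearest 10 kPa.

tan34.7° = 0.6924, so N_q = e^(π×0.6924)·tan²(62.35°) = 8.805 × 3.643 = 32.08.
γ' = 18.6 − 9.81 = 8.79 kN/m³ (submerged throughout). q = 8.79 × 1 = 8.79 kPa; the same γ' applies in the ½γBN_γ term.
q·N_q = 8.79 × 32.081 = 281.99 kPa
0.5·γ·B·N_γ = 0.5 × 8.79 × 1.4 × 32.3 = 198.74 kPa
q_ult = 281.99 + 198.74 = 480.73 kPa.

q_ult ≈ 480 kPa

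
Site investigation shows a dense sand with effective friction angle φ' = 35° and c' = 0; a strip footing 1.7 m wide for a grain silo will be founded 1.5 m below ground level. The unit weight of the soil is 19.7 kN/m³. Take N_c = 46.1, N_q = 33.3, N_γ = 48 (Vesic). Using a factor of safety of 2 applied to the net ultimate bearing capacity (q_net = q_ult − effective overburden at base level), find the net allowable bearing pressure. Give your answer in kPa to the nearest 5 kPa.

q_all(net) ≈ 880 kPa

q = γ·D_f = 19.7 × 1.5 = 29.55 kPa.
q·N_q = 29.55 × 33.3 = 984.01 kPa
0.5·γ·B·N_γ = 0.5 × 19.7 × 1.7 × 48 = 803.76 kPa
q_ult = 984.01 + 803.76 = 1787.8 kPa.
Net ultimate: q_net = 1787.8 − 29.55 = 1758.2 kPa.
q_all(net) = 1758.2 / 2 = 879.11 kPa.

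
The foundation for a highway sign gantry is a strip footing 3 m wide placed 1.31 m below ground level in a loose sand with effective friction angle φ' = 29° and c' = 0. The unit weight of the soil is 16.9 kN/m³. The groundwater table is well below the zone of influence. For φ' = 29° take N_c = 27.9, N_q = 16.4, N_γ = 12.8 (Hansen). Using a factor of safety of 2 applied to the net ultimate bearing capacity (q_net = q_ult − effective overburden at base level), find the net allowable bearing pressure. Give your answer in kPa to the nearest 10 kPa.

q_all(net) ≈ 330 kPa

Effective surcharge at the founding depth q = γ·D_f = 16.9 × 1.31 = 22.139 kPa.
q_ult = q·N_q + 0.5·γ·B·N_γ
     = 22.139 × 16.4 + 0.5 × 16.9 × 3 × 12.8
     = 363.08 + 324.48 = 687.56 kPa.
Net ultimate: q_net = 687.56 − 22.139 = 665.42 kPa.
q_all(net) = 665.42 / 2 = 332.71 kPa.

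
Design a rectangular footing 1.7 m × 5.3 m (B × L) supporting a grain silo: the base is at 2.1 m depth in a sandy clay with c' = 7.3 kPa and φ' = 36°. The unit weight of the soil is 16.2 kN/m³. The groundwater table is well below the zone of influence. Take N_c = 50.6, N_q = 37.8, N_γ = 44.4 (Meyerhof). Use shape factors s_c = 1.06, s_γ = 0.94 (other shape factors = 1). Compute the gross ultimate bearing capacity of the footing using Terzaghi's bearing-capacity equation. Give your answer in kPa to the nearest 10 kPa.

q_ult ≈ 2250 kPa

Effective surcharge at the founding depth q = γ·D_f = 16.2 × 2.1 = 34.02 kPa.
q_ult = c·N_c·s_c + q·N_q + 0.5·γ·B·N_γ·s_γ
     = 7.3 × 50.6 × 1.06 + 34.02 × 37.8 + 0.5 × 16.2 × 1.7 × 44.4 × 0.94
     = 391.54 + 1286 + 574.7 = 2252.2 kPa.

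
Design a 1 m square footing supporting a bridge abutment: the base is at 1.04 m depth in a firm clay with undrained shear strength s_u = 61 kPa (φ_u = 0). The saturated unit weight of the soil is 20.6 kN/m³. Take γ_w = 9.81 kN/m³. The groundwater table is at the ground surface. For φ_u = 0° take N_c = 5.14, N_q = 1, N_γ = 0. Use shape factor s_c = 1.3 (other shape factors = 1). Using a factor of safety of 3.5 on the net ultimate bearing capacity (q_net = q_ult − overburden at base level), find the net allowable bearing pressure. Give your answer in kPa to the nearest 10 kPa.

q_all(net) ≈ 120 kPa

With the water table at the surface the whole profile is submerged: γ' = 20.6 − 9.81 = 10.79 kN/m³, so q = γ'·D_f = 11.222 kPa.
q_ult = c·N_c·s_c + q·N_q
     = 61 × 5.14 × 1.3 + 11.222 × 1
     = 407.6 + 11.222 = 418.82 kPa.
q_net = 418.82 − 11.222 = 407.6 kPa.
q_all(net) = 407.6 / 3.5 = 116.46 kPa.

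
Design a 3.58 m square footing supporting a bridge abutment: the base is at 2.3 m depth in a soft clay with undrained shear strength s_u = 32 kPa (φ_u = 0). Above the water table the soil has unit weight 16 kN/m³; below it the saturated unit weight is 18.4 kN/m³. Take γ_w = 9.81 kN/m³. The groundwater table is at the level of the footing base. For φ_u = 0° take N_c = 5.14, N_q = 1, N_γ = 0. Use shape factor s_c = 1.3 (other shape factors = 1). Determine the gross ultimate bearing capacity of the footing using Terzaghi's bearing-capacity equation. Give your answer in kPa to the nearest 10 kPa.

q_ult ≈ 250 kPa

q = γ·D_f = 16 × 2.3 = 36.8 kPa.
c·N_c·s_c = 32 × 5.14 × 1.3 = 213.82 kPa
q·N_q = 36.8 × 1 = 36.8 kPa
q_ult = 213.82 + 36.8 = 250.62 kPa.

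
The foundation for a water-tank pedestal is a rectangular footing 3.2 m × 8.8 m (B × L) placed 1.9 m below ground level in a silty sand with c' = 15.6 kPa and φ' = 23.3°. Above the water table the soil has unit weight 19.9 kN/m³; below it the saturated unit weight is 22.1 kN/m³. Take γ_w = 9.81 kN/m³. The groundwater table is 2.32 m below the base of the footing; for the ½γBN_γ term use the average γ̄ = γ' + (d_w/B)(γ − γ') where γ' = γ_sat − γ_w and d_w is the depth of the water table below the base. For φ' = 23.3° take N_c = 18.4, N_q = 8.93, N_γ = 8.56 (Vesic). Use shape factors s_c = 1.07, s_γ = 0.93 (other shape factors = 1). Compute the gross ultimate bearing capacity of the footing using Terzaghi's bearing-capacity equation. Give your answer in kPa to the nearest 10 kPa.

q = γ·D_f = 19.9 × 1.9 = 37.81 kPa.
γ' = 12.29 kN/m³; averaging over the depth B below the base, γ̄ = γ' + (d_w/B)(γ − γ') = 17.807 kN/m³.
c·N_c·s_c = 15.6 × 18.4 × 1.07 = 307.13 kPa
q·N_q = 37.81 × 8.93 = 337.64 kPa
0.5·γ·B·N_γ·s_γ = 0.5 × 17.807 × 3.2 × 8.56 × 0.93 = 226.82 kPa
q_ult = 307.13 + 337.64 + 226.82 = 871.59 kPa.

q_ult ≈ 870 kPa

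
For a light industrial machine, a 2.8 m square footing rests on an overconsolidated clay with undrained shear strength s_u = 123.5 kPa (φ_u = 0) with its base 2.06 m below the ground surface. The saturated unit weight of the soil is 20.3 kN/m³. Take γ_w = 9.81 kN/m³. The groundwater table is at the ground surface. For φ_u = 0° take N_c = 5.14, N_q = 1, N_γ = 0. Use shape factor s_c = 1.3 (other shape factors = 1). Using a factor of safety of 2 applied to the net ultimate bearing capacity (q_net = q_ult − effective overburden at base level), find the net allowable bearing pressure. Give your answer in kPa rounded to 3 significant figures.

q_all(net) ≈ 413 kPa

γ' = 20.3 − 9.81 = 10.49 kN/m³ (submerged throughout). q = 10.49 × 2.06 = 21.609 kPa.
c·N_c·s_c = 123.5 × 5.14 × 1.3 = 825.23 kPa
q·N_q = 21.609 × 1 = 21.609 kPa
q_ult = 825.23 + 21.609 = 846.84 kPa.
Net ultimate: q_net = 846.84 − 21.609 = 825.23 kPa.
q_all(net) = 825.23 / 2 = 412.61 kPa.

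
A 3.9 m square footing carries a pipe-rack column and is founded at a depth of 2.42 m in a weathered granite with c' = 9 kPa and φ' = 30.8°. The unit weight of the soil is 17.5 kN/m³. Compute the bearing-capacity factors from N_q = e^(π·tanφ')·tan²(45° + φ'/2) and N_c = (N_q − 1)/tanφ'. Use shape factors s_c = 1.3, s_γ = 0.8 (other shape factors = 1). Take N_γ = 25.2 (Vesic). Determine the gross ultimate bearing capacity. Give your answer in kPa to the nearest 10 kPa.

q_ult ≈ 1920 kPa

tan30.8° = 0.5961, so N_q = e^(π×0.5961)·tan²(60.4°) = 6.506 × 3.099 = 20.16.
N_c = (20.16 − 1)/tan30.8° = 32.14.
q = γ·D_f = 17.5 × 2.42 = 42.35 kPa.
c·N_c·s_c = 9 × 32.143 × 1.3 = 376.07 kPa
q·N_q = 42.35 × 20.161 = 853.82 kPa
0.5·γ·B·N_γ·s_γ = 0.5 × 17.5 × 3.9 × 25.2 × 0.8 = 687.96 kPa
q_ult = 376.07 + 853.82 + 687.96 = 1917.9 kPa.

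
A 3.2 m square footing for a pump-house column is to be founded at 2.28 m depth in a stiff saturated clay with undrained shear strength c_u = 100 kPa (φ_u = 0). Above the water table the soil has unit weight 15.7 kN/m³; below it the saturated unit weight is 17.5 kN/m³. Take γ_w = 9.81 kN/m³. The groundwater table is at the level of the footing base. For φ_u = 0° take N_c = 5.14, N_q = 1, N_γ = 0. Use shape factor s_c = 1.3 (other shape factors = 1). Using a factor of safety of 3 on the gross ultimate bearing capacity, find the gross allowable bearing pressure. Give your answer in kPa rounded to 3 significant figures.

q = γ·D_f = 15.7 × 2.28 = 35.796 kPa.
c·N_c·s_c = 100 × 5.14 × 1.3 = 668.2 kPa
q·N_q = 35.796 × 1 = 35.796 kPa
q_ult = 668.2 + 35.796 = 704 kPa.
q_all = 704 / 3 = 234.67 kPa.

q_all ≈ 235 kPa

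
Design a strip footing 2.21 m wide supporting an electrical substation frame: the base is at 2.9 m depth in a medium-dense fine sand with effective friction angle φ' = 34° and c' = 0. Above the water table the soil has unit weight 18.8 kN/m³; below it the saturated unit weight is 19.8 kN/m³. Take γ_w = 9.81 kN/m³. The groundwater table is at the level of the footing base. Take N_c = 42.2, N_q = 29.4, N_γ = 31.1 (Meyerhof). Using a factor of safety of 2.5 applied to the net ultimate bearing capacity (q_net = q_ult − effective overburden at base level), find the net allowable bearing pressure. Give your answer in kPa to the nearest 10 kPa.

Effective surcharge at the founding depth q = γ·D_f = 18.8 × 2.9 = 54.52 kPa.
The water table coincides with the base, so in the self-weight term γ → γ' = 9.99 kN/m³.
q_ult = q·N_q + 0.5·γ·B·N_γ
     = 54.52 × 29.4 + 0.5 × 9.99 × 2.21 × 31.1
     = 1602.9 + 343.31 = 1946.2 kPa.
Net ultimate: q_net = 1946.2 − 54.52 = 1891.7 kPa.
q_all(net) = 1891.7 / 2.5 = 756.67 kPa.

q_all(net) ≈ 760 kPa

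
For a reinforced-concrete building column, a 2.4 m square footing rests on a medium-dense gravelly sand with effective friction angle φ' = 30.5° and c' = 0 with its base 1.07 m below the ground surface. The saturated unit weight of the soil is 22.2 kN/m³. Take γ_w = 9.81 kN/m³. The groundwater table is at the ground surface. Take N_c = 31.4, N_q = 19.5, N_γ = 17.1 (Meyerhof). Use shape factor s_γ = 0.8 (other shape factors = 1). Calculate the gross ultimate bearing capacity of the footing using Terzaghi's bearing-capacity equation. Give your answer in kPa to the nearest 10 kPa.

γ' = 22.2 − 9.81 = 12.39 kN/m³ (submerged throughout). q = 12.39 × 1.07 = 13.257 kPa; the same γ' applies in the ½γBN_γ term.
q·N_q = 13.257 × 19.5 = 258.52 kPa
0.5·γ·B·N_γ·s_γ = 0.5 × 12.39 × 2.4 × 17.1 × 0.8 = 203.39 kPa
q_ult = 258.52 + 203.39 = 461.91 kPa.

q_ult ≈ 460 kPa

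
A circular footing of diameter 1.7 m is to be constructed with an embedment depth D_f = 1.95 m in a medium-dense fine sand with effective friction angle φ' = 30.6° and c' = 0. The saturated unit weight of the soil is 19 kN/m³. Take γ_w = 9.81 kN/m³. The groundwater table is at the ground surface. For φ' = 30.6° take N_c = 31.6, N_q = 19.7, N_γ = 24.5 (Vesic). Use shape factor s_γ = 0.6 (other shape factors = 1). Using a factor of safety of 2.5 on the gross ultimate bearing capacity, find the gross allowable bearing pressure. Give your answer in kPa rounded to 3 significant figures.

With the water table at the surface the whole profile is submerged: γ' = 19 − 9.81 = 9.19 kN/m³, so q = γ'·D_f = 17.92 kPa; the same γ' applies in the ½γBN_γ term.
q_ult = q·N_q + 0.5·γ·B·N_γ·s_γ
     = 17.92 × 19.7 + 0.5 × 9.19 × 1.7 × 24.5 × 0.6
     = 353.03 + 114.83 = 467.86 kPa.
q_all = 467.86 / 2.5 = 187.15 kPa.

q_all ≈ 187 kPa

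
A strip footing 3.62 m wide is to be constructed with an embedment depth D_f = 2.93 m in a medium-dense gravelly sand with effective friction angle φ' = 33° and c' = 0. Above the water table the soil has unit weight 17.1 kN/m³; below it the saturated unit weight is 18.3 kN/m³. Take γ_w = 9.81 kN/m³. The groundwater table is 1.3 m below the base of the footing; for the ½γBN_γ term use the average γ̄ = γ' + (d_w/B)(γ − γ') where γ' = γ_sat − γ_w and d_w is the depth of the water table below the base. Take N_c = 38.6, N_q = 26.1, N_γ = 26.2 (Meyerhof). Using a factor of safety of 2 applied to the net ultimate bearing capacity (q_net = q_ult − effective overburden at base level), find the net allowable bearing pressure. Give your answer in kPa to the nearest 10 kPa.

Effective surcharge at the founding depth q = γ·D_f = 17.1 × 2.93 = 50.103 kPa.
With d_w = 1.3 m < B, γ̄ = 8.49 + (1.3/3.62) × (17.1 − 8.49) = 11.582 kN/m³.
q_ult = q·N_q + 0.5·γ·B·N_γ
     = 50.103 × 26.1 + 0.5 × 11.582 × 3.62 × 26.2
     = 1307.7 + 549.24 = 1856.9 kPa.
Net ultimate: q_net = 1856.9 − 50.103 = 1806.8 kPa.
q_all(net) = 1806.8 / 2 = 903.41 kPa.

q_all(net) ≈ 900 kPa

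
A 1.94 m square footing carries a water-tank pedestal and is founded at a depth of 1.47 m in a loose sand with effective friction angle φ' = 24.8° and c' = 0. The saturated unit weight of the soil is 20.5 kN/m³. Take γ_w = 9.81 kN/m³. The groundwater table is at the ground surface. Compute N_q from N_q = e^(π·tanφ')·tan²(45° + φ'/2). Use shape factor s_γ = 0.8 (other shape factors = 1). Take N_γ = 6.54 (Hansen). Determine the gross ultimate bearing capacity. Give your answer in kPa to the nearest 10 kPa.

q_ult ≈ 220 kPa

tan24.8° = 0.4621, so N_q = e^(π×0.4621)·tan²(57.4°) = 4.27 × 2.445 = 10.44.
Water table at ground surface, so effective unit weight γ' = 20.5 − 9.81 = 10.69 kN/m³ is used throughout; overburden q = 10.69 × 1.47 = 15.714 kPa; the same γ' applies in the ½γBN_γ term.
Surcharge term q·N_q = 15.714 × 10.44 = 164.06 kPa; self-weight term 0.5·γ·B·N_γ·s_γ = 0.5 × 10.69 × 1.94 × 6.54 × 0.8 = 54.252 kPa.
q_ult = 164.06 + 54.252 = 218.31 kPa.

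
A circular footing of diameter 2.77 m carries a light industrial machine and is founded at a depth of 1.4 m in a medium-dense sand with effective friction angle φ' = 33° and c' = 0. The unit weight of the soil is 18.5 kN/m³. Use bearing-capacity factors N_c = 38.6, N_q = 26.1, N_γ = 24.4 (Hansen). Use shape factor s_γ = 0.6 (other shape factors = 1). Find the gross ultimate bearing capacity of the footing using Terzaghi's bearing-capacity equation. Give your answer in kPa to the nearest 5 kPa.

q = γ·D_f = 18.5 × 1.4 = 25.9 kPa.
q·N_q = 25.9 × 26.1 = 675.99 kPa
0.5·γ·B·N_γ·s_γ = 0.5 × 18.5 × 2.77 × 24.4 × 0.6 = 375.11 kPa
q_ult = 675.99 + 375.11 = 1051.1 kPa.

q_ult ≈ 1050 kPa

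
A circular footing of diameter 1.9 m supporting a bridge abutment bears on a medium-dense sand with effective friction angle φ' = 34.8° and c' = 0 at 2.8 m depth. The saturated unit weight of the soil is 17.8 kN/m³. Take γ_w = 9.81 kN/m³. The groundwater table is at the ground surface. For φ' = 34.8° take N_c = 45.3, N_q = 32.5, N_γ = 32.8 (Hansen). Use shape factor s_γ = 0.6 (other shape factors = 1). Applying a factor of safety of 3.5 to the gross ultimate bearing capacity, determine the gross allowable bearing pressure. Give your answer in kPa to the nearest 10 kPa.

q_all ≈ 250 kPa

Water table at ground surface, so effective unit weight γ' = 17.8 − 9.81 = 7.99 kN/m³ is used throughout; overburden q = 7.99 × 2.8 = 22.372 kPa; the same γ' applies in the ½γBN_γ term.
Surcharge term q·N_q = 22.372 × 32.5 = 727.09 kPa; self-weight term 0.5·γ·B·N_γ·s_γ = 0.5 × 7.99 × 1.9 × 32.8 × 0.6 = 149.38 kPa.
q_ult = 727.09 + 149.38 = 876.47 kPa.
q_all = q_ult / FS = 876.47 / 3.5 = 250.42 kPa.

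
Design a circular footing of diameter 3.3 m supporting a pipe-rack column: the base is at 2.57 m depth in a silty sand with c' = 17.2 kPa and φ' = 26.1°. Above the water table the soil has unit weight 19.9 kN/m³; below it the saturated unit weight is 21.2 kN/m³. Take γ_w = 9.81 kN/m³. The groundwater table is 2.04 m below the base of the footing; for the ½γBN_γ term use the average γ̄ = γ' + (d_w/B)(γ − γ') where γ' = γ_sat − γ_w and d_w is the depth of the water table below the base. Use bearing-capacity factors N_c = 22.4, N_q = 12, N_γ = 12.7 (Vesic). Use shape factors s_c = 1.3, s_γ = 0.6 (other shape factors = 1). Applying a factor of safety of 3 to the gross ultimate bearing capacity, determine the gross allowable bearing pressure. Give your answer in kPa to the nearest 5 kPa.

Effective surcharge at the founding depth q = γ·D_f = 19.9 × 2.57 = 51.143 kPa.
With d_w = 2.04 m < B, γ̄ = 11.39 + (2.04/3.3) × (19.9 − 11.39) = 16.651 kN/m³.
q_ult = c·N_c·s_c + q·N_q + 0.5·γ·B·N_γ·s_γ
     = 17.2 × 22.4 × 1.3 + 51.143 × 12 + 0.5 × 16.651 × 3.3 × 12.7 × 0.6
     = 500.86 + 613.72 + 209.35 = 1323.9 kPa.
q_all = q_ult / FS = 1323.9 / 3 = 441.31 kPa.

q_all ≈ 440 kPa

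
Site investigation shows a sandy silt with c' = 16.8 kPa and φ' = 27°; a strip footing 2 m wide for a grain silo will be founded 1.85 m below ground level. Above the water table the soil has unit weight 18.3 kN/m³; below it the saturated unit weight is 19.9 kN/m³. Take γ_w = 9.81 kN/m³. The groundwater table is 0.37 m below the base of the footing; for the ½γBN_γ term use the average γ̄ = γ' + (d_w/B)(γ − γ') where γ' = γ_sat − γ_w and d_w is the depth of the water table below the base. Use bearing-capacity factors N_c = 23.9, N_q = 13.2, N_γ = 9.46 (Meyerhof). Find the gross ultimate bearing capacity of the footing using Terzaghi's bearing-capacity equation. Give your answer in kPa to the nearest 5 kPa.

Effective surcharge at the founding depth q = γ·D_f = 18.3 × 1.85 = 33.855 kPa.
With d_w = 0.37 m < B, γ̄ = 10.09 + (0.37/2) × (18.3 − 10.09) = 11.609 kN/m³.
q_ult = c·N_c + q·N_q + 0.5·γ·B·N_γ
     = 16.8 × 23.9 + 33.855 × 13.2 + 0.5 × 11.609 × 2 × 9.46
     = 401.52 + 446.89 + 109.82 = 958.23 kPa.

q_ult ≈ 960 kPa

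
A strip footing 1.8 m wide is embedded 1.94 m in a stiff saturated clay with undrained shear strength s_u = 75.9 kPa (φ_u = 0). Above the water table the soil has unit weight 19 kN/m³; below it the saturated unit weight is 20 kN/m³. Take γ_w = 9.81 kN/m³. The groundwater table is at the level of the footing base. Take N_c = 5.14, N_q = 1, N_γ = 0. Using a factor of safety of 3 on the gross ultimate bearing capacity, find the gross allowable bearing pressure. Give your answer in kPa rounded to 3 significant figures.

q = γ·D_f = 19 × 1.94 = 36.86 kPa.
c·N_c = 75.9 × 5.14 = 390.13 kPa
q·N_q = 36.86 × 1 = 36.86 kPa
q_ult = 390.13 + 36.86 = 426.99 kPa.
q_all = 426.99 / 3 = 142.33 kPa.

q_all ≈ 142 kPa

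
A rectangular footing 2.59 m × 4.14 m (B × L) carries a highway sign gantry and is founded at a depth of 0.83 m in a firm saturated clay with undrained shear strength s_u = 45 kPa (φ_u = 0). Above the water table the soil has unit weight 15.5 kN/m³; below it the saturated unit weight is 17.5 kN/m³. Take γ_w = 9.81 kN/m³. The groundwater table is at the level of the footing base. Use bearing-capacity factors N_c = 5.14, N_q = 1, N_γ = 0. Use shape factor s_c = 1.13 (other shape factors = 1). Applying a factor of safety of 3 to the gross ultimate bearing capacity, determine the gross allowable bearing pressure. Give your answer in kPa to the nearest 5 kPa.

q_all ≈ 90 kPa

Effective surcharge at the founding depth q = γ·D_f = 15.5 × 0.83 = 12.865 kPa.
q_ult = c·N_c·s_c + q·N_q
     = 45 × 5.14 × 1.13 + 12.865 × 1
     = 261.37 + 12.865 = 274.23 kPa.
q_all = q_ult / FS = 274.23 / 3 = 91.411 kPa.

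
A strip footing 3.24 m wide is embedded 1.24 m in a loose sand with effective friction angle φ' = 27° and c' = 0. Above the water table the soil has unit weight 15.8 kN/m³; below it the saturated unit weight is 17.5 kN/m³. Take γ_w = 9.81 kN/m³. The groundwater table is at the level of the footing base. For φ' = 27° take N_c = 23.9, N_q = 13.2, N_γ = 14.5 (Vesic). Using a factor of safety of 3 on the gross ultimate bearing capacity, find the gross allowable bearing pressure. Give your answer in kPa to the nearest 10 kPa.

Effective surcharge at the founding depth q = γ·D_f = 15.8 × 1.24 = 19.592 kPa.
The water table coincides with the base, so in the self-weight term γ → γ' = 7.69 kN/m³.
q_ult = q·N_q + 0.5·γ·B·N_γ
     = 19.592 × 13.2 + 0.5 × 7.69 × 3.24 × 14.5
     = 258.61 + 180.64 = 439.25 kPa.
q_all = 439.25 / 3 = 146.42 kPa.

q_all ≈ 150 kPa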